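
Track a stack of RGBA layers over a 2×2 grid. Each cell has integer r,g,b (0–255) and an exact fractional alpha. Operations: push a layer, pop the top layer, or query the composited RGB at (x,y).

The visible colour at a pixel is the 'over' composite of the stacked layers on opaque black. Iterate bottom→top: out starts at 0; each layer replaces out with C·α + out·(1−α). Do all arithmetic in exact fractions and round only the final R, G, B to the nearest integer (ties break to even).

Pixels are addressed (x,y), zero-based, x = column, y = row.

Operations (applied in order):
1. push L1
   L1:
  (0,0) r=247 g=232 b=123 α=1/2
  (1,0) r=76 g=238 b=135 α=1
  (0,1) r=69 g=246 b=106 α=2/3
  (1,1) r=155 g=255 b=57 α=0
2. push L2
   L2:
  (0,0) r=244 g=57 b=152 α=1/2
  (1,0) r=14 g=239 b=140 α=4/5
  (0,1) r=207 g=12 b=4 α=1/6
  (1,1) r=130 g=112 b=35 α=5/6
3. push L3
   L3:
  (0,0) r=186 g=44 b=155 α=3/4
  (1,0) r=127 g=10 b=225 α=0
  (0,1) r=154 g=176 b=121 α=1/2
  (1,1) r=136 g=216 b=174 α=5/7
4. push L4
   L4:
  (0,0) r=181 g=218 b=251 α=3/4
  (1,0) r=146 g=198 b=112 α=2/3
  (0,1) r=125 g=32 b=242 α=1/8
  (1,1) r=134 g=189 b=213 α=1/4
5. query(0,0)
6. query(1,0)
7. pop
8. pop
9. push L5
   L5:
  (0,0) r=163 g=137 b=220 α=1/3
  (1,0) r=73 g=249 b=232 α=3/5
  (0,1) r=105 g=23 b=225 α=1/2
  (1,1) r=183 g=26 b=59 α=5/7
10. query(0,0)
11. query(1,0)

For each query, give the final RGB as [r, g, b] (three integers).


(0,0) stack=L1,L2,L3,L4; from [0,0,0]:
L1 α=1/2: [247/2, 116, 123/2]
L2 α=1/2: [735/4, 173/2, 427/4]
L3 α=3/4: [2967/16, 437/8, 2287/16]
L4 α=3/4: [11655/64, 5669/32, 14335/64]
rounded: [182, 177, 224]

at x=1,y=0 over L1,L2,L3,L4:
+L1 (α=1) → [76, 238, 135]
+L2 (α=4/5) → [132/5, 1194/5, 139]
+L3 (α=0) → [132/5, 1194/5, 139]
+L4 (α=2/3) → [1592/15, 1058/5, 121]
= [106, 212, 121]

query (0,0) [L1,L2,L5] — begin 0,0,0
after L1 α=1/2: [247/2, 116, 123/2]
after L2 α=1/2: [735/4, 173/2, 427/4]
after L5 α=1/3: [1061/6, 310/3, 289/2]
→ [177, 103, 144]

(1,0) stack=L1,L2,L5; from [0,0,0]:
+L1 (α=1) → [76, 238, 135]
+L2 (α=4/5) → [132/5, 1194/5, 139]
+L5 (α=3/5) → [1359/25, 6123/25, 974/5]
→ [54, 245, 195]


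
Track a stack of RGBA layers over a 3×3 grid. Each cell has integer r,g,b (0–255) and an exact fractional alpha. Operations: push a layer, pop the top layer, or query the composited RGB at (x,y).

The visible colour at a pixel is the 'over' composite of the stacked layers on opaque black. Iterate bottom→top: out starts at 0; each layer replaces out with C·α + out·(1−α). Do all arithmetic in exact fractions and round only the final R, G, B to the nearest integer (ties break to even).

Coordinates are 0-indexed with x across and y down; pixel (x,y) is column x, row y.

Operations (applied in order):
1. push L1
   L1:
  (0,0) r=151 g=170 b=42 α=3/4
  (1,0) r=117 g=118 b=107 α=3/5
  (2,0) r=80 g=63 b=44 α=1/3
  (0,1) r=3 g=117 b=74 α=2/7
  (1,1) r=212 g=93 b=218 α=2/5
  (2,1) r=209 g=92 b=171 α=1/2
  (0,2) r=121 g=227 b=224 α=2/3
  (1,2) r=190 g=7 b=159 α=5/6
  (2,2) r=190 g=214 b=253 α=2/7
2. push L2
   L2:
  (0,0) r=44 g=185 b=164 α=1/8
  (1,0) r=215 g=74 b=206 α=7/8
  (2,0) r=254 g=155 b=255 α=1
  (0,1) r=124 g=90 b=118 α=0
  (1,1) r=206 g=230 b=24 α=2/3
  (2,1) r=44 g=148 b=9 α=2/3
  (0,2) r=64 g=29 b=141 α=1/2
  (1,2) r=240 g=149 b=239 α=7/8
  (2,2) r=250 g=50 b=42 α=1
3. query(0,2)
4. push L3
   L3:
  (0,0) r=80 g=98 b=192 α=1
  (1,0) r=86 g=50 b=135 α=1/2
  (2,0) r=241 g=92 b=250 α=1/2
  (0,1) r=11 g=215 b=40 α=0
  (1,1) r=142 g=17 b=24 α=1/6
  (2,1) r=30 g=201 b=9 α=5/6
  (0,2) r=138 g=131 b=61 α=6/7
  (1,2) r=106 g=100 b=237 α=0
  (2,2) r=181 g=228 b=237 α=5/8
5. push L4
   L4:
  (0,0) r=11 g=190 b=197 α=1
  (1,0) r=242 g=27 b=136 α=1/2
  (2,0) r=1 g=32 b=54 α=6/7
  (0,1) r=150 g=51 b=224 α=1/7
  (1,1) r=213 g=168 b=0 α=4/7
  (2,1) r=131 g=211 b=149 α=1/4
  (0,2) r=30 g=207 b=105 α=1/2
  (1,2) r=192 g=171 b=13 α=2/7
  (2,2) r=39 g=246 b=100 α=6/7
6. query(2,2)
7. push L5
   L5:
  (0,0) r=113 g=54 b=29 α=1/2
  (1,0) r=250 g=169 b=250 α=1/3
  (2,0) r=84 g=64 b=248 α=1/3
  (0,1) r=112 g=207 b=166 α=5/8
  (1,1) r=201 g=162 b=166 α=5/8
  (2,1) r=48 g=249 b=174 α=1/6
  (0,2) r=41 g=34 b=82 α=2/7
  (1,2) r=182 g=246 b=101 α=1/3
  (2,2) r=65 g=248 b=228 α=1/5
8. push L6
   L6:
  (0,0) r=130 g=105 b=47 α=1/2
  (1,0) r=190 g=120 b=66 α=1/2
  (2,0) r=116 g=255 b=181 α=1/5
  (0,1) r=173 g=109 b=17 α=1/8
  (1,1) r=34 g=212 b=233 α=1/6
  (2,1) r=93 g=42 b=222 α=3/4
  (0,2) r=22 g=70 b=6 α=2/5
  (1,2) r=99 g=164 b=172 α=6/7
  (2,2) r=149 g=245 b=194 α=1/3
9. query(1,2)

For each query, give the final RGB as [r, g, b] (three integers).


at x=0,y=2 over L1,L2:
after L1 α=2/3: [242/3, 454/3, 448/3]
after L2 α=1/2: [217/3, 541/6, 871/6]
rounded: [72, 90, 145]

(2,2) stack=L1,L2,L3,L4; from [0,0,0]:
+L1 (α=2/7) → [380/7, 428/7, 506/7]
+L2 (α=1) → [250, 50, 42]
+L3 (α=5/8) → [1655/8, 645/4, 1311/8]
+L4 (α=6/7) → [3527/56, 6549/28, 873/8]
→ [63, 234, 109]

(1,2) stack=L1,L2,L3,L4,L5,L6; from [0,0,0]:
after L1 α=5/6: [475/3, 35/6, 265/2]
after L2 α=7/8: [5515/24, 6293/48, 3611/16]
after L3 α=0: [5515/24, 6293/48, 3611/16]
after L4 α=2/7: [36791/168, 47881/336, 18471/112]
after L5 α=1/3: [52079/252, 89209/504, 24127/168]
after L6 α=6/7: [201767/1764, 585145/3528, 197503/1176]
= [114, 166, 168]


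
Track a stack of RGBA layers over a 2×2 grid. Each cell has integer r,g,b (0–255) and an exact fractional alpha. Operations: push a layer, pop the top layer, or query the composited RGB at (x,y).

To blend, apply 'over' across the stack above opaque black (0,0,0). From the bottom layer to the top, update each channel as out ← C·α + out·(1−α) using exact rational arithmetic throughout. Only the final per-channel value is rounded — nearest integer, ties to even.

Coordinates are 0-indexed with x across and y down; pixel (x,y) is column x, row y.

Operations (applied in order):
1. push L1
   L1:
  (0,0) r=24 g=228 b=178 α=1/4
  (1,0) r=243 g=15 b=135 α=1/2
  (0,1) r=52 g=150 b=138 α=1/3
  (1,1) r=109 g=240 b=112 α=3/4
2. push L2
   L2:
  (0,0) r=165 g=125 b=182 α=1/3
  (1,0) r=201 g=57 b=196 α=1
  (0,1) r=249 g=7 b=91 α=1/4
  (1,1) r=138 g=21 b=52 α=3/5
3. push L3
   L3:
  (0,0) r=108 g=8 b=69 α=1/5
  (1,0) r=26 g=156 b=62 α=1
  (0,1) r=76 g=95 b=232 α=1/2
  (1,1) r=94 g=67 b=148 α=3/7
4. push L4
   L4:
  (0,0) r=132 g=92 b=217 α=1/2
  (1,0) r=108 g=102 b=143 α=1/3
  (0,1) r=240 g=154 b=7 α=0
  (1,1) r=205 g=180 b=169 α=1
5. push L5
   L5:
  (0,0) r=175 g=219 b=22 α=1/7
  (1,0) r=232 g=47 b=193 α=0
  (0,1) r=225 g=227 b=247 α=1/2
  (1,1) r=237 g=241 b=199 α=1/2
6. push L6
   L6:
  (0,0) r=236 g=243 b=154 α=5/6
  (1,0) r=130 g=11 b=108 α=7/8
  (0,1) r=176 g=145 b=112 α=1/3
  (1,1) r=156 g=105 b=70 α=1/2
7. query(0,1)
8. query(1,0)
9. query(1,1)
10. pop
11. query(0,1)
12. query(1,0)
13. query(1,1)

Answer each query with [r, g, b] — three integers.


(0,1) stack=L1,L2,L3,L4,L5,L6; from [0,0,0]:
after L1 α=1/3: [52/3, 50, 46]
after L2 α=1/4: [301/4, 157/4, 229/4]
after L3 α=1/2: [605/8, 537/8, 1157/8]
after L4 α=0: [605/8, 537/8, 1157/8]
after L5 α=1/2: [2405/16, 2353/16, 3133/16]
after L6 α=1/3: [1271/8, 1171/8, 1343/8]
rounded: [159, 146, 168]

(1,0) stack=L1,L2,L3,L4,L5,L6; from [0,0,0]:
after L1 α=1/2: [243/2, 15/2, 135/2]
after L2 α=1: [201, 57, 196]
after L3 α=1: [26, 156, 62]
after L4 α=1/3: [160/3, 138, 89]
after L5 α=0: [160/3, 138, 89]
after L6 α=7/8: [1445/12, 215/8, 845/8]
→ [120, 27, 106]

(1,1) stack=L1,L2,L3,L4,L5,L6; from [0,0,0]:
after L1 α=3/4: [327/4, 180, 84]
after L2 α=3/5: [231/2, 423/5, 324/5]
after L3 α=3/7: [744/7, 2697/35, 3516/35]
after L4 α=1: [205, 180, 169]
after L5 α=1/2: [221, 421/2, 184]
after L6 α=1/2: [377/2, 631/4, 127]
= [188, 158, 127]

query (0,1) [L1,L2,L3,L4,L5] — begin 0,0,0
after L1 α=1/3: [52/3, 50, 46]
after L2 α=1/4: [301/4, 157/4, 229/4]
after L3 α=1/2: [605/8, 537/8, 1157/8]
after L4 α=0: [605/8, 537/8, 1157/8]
after L5 α=1/2: [2405/16, 2353/16, 3133/16]
rounded: [150, 147, 196]

(1,0) stack=L1,L2,L3,L4,L5; from [0,0,0]:
L1 α=1/2: [243/2, 15/2, 135/2]
L2 α=1: [201, 57, 196]
L3 α=1: [26, 156, 62]
L4 α=1/3: [160/3, 138, 89]
L5 α=0: [160/3, 138, 89]
rounded: [53, 138, 89]

query (1,1) [L1,L2,L3,L4,L5] — begin 0,0,0
L1 α=3/4: [327/4, 180, 84]
L2 α=3/5: [231/2, 423/5, 324/5]
L3 α=3/7: [744/7, 2697/35, 3516/35]
L4 α=1: [205, 180, 169]
L5 α=1/2: [221, 421/2, 184]
rounded: [221, 210, 184]


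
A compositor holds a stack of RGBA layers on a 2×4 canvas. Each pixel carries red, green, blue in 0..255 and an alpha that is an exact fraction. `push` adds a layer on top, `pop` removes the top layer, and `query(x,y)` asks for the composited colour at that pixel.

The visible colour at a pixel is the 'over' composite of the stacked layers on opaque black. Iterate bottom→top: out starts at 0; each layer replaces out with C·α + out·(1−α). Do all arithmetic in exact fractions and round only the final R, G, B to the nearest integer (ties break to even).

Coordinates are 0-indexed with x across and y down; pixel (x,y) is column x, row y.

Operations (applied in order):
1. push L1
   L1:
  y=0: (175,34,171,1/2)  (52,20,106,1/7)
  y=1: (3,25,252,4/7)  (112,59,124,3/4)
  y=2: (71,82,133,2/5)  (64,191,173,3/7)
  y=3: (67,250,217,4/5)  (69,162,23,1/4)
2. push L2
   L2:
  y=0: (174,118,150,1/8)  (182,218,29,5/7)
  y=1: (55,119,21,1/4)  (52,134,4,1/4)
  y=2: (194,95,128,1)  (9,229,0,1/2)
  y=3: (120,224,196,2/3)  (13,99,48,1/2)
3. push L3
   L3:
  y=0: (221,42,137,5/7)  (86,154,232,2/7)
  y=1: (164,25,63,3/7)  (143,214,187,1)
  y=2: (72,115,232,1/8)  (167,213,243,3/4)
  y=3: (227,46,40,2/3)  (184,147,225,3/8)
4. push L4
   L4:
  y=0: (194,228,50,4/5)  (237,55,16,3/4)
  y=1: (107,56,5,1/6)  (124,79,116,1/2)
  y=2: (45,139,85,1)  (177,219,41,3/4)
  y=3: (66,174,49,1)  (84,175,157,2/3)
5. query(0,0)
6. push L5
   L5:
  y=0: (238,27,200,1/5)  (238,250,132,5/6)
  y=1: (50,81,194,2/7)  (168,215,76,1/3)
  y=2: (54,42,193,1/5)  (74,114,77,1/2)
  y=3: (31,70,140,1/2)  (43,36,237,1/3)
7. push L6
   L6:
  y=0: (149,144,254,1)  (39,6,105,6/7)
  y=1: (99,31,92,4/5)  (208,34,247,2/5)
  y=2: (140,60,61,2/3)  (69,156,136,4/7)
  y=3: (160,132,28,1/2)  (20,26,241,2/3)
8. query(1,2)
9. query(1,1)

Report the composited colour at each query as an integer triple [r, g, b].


query (0,0) [L1,L2,L3,L4] — begin 0,0,0
+L1 (α=1/2) → [175/2, 17, 171/2]
+L2 (α=1/8) → [1573/16, 237/8, 1497/16]
+L3 (α=5/7) → [10413/56, 1077/28, 6977/56]
+L4 (α=4/5) → [53869/280, 26613/140, 18177/280]
= [192, 190, 65]

at x=1,y=2 over L1,L2,L3,L4,L5,L6:
+L1 (α=3/7) → [192/7, 573/7, 519/7]
+L2 (α=1/2) → [255/14, 1088/7, 519/14]
+L3 (α=3/4) → [7269/56, 5561/28, 10725/56]
+L4 (α=3/4) → [37005/224, 23957/112, 17613/224]
+L5 (α=1/2) → [53581/448, 36725/224, 34861/448]
+L6 (α=4/7) → [284391/3136, 249951/1568, 348295/3136]
→ [91, 159, 111]

(1,1) stack=L1,L2,L3,L4,L5,L6; from [0,0,0]:
after L1 α=3/4: [84, 177/4, 93]
after L2 α=1/4: [76, 1067/16, 283/4]
after L3 α=1: [143, 214, 187]
after L4 α=1/2: [267/2, 293/2, 303/2]
after L5 α=1/3: [145, 508/3, 379/3]
after L6 α=2/5: [851/5, 576/5, 873/5]
rounded: [170, 115, 175]


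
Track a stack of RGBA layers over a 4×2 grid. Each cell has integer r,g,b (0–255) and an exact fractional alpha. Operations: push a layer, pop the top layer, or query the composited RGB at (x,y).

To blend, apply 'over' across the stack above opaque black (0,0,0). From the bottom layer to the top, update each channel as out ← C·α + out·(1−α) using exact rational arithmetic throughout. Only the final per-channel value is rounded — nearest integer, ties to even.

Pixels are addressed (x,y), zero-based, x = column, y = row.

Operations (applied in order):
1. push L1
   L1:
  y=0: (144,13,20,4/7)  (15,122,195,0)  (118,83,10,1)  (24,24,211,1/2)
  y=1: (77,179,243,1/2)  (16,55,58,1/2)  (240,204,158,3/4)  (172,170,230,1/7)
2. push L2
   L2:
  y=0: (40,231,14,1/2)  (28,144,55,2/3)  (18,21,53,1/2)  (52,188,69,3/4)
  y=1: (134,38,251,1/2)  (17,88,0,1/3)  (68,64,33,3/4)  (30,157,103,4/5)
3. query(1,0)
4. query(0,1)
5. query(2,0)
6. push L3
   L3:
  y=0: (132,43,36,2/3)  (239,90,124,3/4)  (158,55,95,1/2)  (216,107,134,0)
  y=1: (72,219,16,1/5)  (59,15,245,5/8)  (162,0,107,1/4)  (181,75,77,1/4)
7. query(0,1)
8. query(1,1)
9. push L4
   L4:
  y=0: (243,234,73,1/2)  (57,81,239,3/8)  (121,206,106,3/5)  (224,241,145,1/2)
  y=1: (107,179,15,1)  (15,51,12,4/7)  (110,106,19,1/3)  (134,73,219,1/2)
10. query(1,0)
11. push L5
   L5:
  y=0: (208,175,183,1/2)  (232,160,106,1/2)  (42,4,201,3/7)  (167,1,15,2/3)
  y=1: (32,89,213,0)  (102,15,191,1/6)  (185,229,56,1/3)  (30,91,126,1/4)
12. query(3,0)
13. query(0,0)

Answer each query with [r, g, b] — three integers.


(1,0) stack=L1,L2; from [0,0,0]:
+L1 (α=0) → [0, 0, 0]
+L2 (α=2/3) → [56/3, 96, 110/3]
= [19, 96, 37]

query (0,1) [L1,L2] — begin 0,0,0
L1 α=1/2: [77/2, 179/2, 243/2]
L2 α=1/2: [345/4, 255/4, 745/4]
= [86, 64, 186]

query (2,0) [L1,L2] — begin 0,0,0
after L1 α=1: [118, 83, 10]
after L2 α=1/2: [68, 52, 63/2]
→ [68, 52, 32]

at x=0,y=1 over L1,L2,L3:
after L1 α=1/2: [77/2, 179/2, 243/2]
after L2 α=1/2: [345/4, 255/4, 745/4]
after L3 α=1/5: [417/5, 474/5, 761/5]
→ [83, 95, 152]

query (1,1) [L1,L2,L3] — begin 0,0,0
L1 α=1/2: [8, 55/2, 29]
L2 α=1/3: [11, 143/3, 58/3]
L3 α=5/8: [41, 109/4, 1283/8]
= [41, 27, 160]

query (1,0) [L1,L2,L3,L4] — begin 0,0,0
L1 α=0: [0, 0, 0]
L2 α=2/3: [56/3, 96, 110/3]
L3 α=3/4: [2207/12, 183/2, 613/6]
L4 α=3/8: [13087/96, 1401/16, 7367/48]
→ [136, 88, 153]

at x=3,y=0 over L1,L2,L3,L4,L5:
after L1 α=1/2: [12, 12, 211/2]
after L2 α=3/4: [42, 144, 625/8]
after L3 α=0: [42, 144, 625/8]
after L4 α=1/2: [133, 385/2, 1785/16]
after L5 α=2/3: [467/3, 389/6, 755/16]
rounded: [156, 65, 47]

at x=0,y=0 over L1,L2,L3,L4,L5:
L1 α=4/7: [576/7, 52/7, 80/7]
L2 α=1/2: [428/7, 1669/14, 89/7]
L3 α=2/3: [2276/21, 2873/42, 593/21]
L4 α=1/2: [7379/42, 12701/84, 1063/21]
L5 α=1/2: [16115/84, 27401/168, 2453/21]
= [192, 163, 117]


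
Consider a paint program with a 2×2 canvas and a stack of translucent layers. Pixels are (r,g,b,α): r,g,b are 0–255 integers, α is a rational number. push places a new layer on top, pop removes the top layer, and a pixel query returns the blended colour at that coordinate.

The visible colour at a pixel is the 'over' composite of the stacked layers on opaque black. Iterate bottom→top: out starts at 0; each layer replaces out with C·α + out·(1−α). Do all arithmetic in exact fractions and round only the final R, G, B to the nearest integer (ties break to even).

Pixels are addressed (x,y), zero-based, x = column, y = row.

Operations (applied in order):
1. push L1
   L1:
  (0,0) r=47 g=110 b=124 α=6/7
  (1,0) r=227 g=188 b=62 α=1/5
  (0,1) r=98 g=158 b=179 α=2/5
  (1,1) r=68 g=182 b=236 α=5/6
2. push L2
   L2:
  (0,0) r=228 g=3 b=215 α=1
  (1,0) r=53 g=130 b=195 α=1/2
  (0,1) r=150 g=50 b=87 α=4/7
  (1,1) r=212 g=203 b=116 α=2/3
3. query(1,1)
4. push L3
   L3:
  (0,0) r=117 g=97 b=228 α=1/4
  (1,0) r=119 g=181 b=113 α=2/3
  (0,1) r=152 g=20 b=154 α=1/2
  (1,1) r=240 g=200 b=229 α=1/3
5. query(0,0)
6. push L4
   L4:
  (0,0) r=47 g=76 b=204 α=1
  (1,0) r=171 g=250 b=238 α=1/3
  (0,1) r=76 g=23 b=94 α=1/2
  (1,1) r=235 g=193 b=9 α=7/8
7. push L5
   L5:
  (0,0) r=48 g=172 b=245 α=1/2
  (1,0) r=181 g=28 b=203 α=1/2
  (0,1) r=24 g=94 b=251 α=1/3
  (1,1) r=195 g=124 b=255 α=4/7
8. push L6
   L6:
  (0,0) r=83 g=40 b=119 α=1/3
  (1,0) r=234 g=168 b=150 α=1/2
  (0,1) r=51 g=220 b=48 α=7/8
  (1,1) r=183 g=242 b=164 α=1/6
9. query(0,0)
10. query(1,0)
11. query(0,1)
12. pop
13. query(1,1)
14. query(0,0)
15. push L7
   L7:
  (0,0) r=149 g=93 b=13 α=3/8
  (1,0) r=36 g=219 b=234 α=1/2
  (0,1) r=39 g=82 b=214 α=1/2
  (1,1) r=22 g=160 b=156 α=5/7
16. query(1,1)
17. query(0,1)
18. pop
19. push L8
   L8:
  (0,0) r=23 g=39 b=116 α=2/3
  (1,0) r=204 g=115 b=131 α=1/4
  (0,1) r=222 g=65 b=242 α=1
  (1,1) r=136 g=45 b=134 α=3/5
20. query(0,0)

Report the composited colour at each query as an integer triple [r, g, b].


query (1,1) [L1,L2] — begin 0,0,0
L1 α=5/6: [170/3, 455/3, 590/3]
L2 α=2/3: [1442/9, 1673/9, 1286/9]
= [160, 186, 143]

at x=0,y=0 over L1,L2,L3:
+L1 (α=6/7) → [282/7, 660/7, 744/7]
+L2 (α=1) → [228, 3, 215]
+L3 (α=1/4) → [801/4, 53/2, 873/4]
= [200, 26, 218]

(0,0) stack=L1,L2,L3,L4,L5,L6; from [0,0,0]:
L1 α=6/7: [282/7, 660/7, 744/7]
L2 α=1: [228, 3, 215]
L3 α=1/4: [801/4, 53/2, 873/4]
L4 α=1: [47, 76, 204]
L5 α=1/2: [95/2, 124, 449/2]
L6 α=1/3: [178/3, 96, 568/3]
= [59, 96, 189]

(1,0) stack=L1,L2,L3,L4,L5,L6; from [0,0,0]:
+L1 (α=1/5) → [227/5, 188/5, 62/5]
+L2 (α=1/2) → [246/5, 419/5, 1037/10]
+L3 (α=2/3) → [1436/15, 743/5, 1099/10]
+L4 (α=1/3) → [5437/45, 912/5, 763/5]
+L5 (α=1/2) → [6791/45, 526/5, 889/5]
+L6 (α=1/2) → [17321/90, 683/5, 1639/10]
→ [192, 137, 164]

query (0,1) [L1,L2,L3,L4,L5,L6] — begin 0,0,0
+L1 (α=2/5) → [196/5, 316/5, 358/5]
+L2 (α=4/7) → [3588/35, 1948/35, 402/5]
+L3 (α=1/2) → [4454/35, 1324/35, 586/5]
+L4 (α=1/2) → [3557/35, 2129/70, 528/5]
+L5 (α=1/3) → [7954/105, 5419/105, 2311/15]
+L6 (α=7/8) → [45439/840, 167119/840, 7351/120]
rounded: [54, 199, 61]

query (1,1) [L1,L2,L3,L4,L5] — begin 0,0,0
+L1 (α=5/6) → [170/3, 455/3, 590/3]
+L2 (α=2/3) → [1442/9, 1673/9, 1286/9]
+L3 (α=1/3) → [5044/27, 5146/27, 4633/27]
+L4 (α=7/8) → [49459/216, 41623/216, 3167/108]
+L5 (α=4/7) → [105619/504, 77335/504, 39887/252]
rounded: [210, 153, 158]

(0,0) stack=L1,L2,L3,L4,L5; from [0,0,0]:
+L1 (α=6/7) → [282/7, 660/7, 744/7]
+L2 (α=1) → [228, 3, 215]
+L3 (α=1/4) → [801/4, 53/2, 873/4]
+L4 (α=1) → [47, 76, 204]
+L5 (α=1/2) → [95/2, 124, 449/2]
= [48, 124, 224]

at x=1,y=1 over L1,L2,L3,L4,L5,L7:
L1 α=5/6: [170/3, 455/3, 590/3]
L2 α=2/3: [1442/9, 1673/9, 1286/9]
L3 α=1/3: [5044/27, 5146/27, 4633/27]
L4 α=7/8: [49459/216, 41623/216, 3167/108]
L5 α=4/7: [105619/504, 77335/504, 39887/252]
L7 α=5/7: [133339/1764, 278935/1764, 138167/882]
→ [76, 158, 157]

at x=0,y=1 over L1,L2,L3,L4,L5,L7:
+L1 (α=2/5) → [196/5, 316/5, 358/5]
+L2 (α=4/7) → [3588/35, 1948/35, 402/5]
+L3 (α=1/2) → [4454/35, 1324/35, 586/5]
+L4 (α=1/2) → [3557/35, 2129/70, 528/5]
+L5 (α=1/3) → [7954/105, 5419/105, 2311/15]
+L7 (α=1/2) → [12049/210, 14029/210, 5521/30]
rounded: [57, 67, 184]

at x=0,y=0 over L1,L2,L3,L4,L5,L8:
+L1 (α=6/7) → [282/7, 660/7, 744/7]
+L2 (α=1) → [228, 3, 215]
+L3 (α=1/4) → [801/4, 53/2, 873/4]
+L4 (α=1) → [47, 76, 204]
+L5 (α=1/2) → [95/2, 124, 449/2]
+L8 (α=2/3) → [187/6, 202/3, 913/6]
rounded: [31, 67, 152]


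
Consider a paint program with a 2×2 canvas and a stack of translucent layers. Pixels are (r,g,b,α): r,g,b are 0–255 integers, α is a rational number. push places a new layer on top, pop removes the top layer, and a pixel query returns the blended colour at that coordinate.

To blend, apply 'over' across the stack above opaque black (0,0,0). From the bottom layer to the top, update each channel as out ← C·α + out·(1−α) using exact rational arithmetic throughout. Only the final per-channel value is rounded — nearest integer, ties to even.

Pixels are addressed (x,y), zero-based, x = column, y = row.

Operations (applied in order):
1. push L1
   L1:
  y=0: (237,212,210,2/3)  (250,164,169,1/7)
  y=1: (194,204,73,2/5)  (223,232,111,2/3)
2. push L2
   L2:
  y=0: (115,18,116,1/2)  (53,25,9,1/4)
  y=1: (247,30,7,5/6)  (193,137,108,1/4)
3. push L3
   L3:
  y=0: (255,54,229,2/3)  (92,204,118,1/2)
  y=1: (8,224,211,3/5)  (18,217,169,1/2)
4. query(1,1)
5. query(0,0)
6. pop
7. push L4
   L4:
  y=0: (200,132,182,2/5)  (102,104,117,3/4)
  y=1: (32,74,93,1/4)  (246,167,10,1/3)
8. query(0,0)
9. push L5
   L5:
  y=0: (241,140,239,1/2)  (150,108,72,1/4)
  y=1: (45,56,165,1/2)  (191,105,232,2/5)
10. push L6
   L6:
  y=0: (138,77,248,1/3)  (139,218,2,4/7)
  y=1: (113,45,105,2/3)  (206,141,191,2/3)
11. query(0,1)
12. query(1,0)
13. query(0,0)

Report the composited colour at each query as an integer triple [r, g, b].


(1,1) stack=L1,L2,L3; from [0,0,0]:
L1 α=2/3: [446/3, 464/3, 74]
L2 α=1/4: [639/4, 601/4, 165/2]
L3 α=1/2: [711/8, 1469/8, 503/4]
rounded: [89, 184, 126]

query (0,0) [L1,L2,L3] — begin 0,0,0
+L1 (α=2/3) → [158, 424/3, 140]
+L2 (α=1/2) → [273/2, 239/3, 128]
+L3 (α=2/3) → [431/2, 563/9, 586/3]
rounded: [216, 63, 195]

(0,0) stack=L1,L2,L4; from [0,0,0]:
+L1 (α=2/3) → [158, 424/3, 140]
+L2 (α=1/2) → [273/2, 239/3, 128]
+L4 (α=2/5) → [1619/10, 503/5, 748/5]
rounded: [162, 101, 150]

at x=0,y=1 over L1,L2,L4,L5,L6:
after L1 α=2/5: [388/5, 408/5, 146/5]
after L2 α=5/6: [6563/30, 193/5, 107/10]
after L4 α=1/4: [6883/40, 949/20, 1251/40]
after L5 α=1/2: [8683/80, 2069/40, 7851/80]
after L6 α=2/3: [8921/80, 5669/120, 8217/80]
rounded: [112, 47, 103]

query (1,0) [L1,L2,L4,L5,L6] — begin 0,0,0
L1 α=1/7: [250/7, 164/7, 169/7]
L2 α=1/4: [1121/28, 667/28, 285/14]
L4 α=3/4: [9689/112, 9403/112, 5199/56]
L5 α=1/4: [45867/448, 40305/448, 19629/224]
L6 α=4/7: [386689/3136, 511571/3136, 60679/1568]
→ [123, 163, 39]

(0,0) stack=L1,L2,L4,L5,L6; from [0,0,0]:
+L1 (α=2/3) → [158, 424/3, 140]
+L2 (α=1/2) → [273/2, 239/3, 128]
+L4 (α=2/5) → [1619/10, 503/5, 748/5]
+L5 (α=1/2) → [4029/20, 1203/10, 1943/10]
+L6 (α=1/3) → [1803/10, 1588/15, 1061/5]
= [180, 106, 212]


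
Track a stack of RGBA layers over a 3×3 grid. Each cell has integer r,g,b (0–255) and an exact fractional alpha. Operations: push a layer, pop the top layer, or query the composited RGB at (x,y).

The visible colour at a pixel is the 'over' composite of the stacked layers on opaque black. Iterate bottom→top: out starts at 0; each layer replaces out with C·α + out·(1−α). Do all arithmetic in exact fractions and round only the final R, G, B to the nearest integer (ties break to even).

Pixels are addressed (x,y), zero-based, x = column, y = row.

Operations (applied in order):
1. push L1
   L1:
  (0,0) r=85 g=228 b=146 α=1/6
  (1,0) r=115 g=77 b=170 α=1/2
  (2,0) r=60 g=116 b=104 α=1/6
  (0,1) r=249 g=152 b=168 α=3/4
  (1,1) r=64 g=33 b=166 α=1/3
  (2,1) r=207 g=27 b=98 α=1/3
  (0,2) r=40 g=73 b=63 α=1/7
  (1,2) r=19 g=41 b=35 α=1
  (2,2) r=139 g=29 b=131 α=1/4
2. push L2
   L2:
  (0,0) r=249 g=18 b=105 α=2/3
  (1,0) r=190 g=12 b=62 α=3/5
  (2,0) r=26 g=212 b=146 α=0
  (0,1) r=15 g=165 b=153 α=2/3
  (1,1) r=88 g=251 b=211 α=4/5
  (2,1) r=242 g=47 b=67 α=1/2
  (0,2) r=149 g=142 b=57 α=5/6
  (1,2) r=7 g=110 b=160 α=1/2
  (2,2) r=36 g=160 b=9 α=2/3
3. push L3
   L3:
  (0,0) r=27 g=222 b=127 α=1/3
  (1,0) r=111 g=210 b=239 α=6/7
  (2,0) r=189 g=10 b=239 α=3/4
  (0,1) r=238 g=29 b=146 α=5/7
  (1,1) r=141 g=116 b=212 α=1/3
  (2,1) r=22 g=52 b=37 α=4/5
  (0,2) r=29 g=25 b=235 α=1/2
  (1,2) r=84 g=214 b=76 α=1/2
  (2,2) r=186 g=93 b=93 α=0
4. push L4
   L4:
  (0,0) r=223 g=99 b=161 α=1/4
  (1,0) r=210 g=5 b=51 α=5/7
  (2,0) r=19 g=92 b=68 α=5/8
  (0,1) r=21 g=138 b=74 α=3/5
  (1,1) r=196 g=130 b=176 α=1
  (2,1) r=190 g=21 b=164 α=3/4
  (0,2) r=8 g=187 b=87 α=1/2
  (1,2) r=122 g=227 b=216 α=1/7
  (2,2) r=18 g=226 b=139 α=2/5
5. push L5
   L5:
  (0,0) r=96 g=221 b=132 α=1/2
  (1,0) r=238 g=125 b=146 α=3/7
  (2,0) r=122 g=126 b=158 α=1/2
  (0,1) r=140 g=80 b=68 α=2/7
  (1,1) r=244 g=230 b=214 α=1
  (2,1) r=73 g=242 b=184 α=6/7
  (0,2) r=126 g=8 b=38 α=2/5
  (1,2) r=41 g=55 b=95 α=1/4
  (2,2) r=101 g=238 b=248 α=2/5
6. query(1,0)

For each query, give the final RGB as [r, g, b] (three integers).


at x=1,y=0 over L1,L2,L3,L4,L5:
L1 α=1/2: [115/2, 77/2, 85]
L2 α=3/5: [137, 113/5, 356/5]
L3 α=6/7: [803/7, 6413/35, 7526/35]
L4 α=5/7: [8956/49, 13701/245, 23977/245]
L5 α=3/7: [70810/343, 146679/1715, 203218/1715]
= [206, 86, 118]


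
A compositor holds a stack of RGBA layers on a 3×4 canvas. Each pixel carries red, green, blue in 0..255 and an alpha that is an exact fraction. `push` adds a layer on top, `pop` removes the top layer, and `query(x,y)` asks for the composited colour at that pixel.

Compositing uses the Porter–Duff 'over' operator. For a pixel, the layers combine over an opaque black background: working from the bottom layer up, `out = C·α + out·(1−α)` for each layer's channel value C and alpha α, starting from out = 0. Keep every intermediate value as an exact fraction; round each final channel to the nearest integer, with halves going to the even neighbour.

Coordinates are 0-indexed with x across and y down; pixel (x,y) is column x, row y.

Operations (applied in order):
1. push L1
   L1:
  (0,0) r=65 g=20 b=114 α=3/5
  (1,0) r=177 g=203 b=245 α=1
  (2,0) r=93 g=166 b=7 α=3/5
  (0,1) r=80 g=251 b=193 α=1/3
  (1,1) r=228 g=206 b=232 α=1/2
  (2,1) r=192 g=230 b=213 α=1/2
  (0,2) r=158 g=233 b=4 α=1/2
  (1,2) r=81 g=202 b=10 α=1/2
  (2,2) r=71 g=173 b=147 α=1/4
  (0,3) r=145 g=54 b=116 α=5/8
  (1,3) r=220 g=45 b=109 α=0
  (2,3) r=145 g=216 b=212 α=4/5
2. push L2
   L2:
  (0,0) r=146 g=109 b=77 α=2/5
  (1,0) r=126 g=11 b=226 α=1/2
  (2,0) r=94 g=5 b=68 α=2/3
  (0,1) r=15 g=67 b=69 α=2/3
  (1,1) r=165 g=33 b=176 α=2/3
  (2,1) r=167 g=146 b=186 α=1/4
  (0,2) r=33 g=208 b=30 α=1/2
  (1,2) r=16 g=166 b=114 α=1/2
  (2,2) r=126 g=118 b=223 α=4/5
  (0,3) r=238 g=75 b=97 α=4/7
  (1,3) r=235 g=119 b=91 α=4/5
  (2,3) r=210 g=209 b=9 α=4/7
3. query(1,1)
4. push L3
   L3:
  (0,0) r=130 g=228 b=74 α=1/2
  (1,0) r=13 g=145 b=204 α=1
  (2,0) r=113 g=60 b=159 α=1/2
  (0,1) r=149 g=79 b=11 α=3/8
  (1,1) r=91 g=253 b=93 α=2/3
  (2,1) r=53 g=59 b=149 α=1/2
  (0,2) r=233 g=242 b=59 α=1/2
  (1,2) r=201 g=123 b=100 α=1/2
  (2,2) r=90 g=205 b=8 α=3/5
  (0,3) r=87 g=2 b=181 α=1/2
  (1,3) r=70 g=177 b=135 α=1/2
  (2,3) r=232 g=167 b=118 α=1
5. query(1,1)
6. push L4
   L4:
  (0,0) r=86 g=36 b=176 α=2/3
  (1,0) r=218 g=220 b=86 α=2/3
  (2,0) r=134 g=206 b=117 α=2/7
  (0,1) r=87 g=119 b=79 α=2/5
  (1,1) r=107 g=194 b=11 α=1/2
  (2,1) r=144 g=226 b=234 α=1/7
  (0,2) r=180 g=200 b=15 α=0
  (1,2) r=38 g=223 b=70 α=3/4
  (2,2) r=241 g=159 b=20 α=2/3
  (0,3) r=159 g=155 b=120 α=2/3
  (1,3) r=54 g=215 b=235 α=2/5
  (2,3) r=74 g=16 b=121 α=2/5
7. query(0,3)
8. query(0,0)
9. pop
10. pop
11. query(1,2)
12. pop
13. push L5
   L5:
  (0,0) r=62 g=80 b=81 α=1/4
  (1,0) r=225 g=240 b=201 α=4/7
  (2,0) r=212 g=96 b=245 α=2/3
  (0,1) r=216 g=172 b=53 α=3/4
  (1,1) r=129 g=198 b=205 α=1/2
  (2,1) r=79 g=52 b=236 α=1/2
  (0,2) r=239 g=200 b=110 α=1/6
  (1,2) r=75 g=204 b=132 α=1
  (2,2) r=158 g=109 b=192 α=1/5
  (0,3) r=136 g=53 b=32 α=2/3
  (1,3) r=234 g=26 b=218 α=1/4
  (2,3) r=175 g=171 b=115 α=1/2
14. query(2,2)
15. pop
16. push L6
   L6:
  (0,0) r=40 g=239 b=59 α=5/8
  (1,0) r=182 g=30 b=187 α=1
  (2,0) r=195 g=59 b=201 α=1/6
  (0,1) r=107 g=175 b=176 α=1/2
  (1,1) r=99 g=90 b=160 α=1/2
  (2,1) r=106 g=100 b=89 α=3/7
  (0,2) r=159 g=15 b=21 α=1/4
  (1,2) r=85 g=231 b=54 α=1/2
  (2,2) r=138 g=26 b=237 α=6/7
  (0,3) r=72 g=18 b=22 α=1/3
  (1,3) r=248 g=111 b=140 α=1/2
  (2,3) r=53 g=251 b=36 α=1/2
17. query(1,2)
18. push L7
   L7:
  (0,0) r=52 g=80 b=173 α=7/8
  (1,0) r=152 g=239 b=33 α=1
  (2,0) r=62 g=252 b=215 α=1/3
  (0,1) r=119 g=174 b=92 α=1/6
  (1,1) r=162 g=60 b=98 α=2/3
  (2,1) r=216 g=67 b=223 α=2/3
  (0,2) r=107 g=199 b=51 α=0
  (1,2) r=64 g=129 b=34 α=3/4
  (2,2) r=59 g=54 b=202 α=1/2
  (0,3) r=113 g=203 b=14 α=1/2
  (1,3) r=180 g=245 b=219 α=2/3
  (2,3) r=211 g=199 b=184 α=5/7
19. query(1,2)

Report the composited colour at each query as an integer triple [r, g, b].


query (1,1) [L1,L2] — begin 0,0,0
after L1 α=1/2: [114, 103, 116]
after L2 α=2/3: [148, 169/3, 156]
rounded: [148, 56, 156]

(1,1) stack=L1,L2,L3; from [0,0,0]:
+L1 (α=1/2) → [114, 103, 116]
+L2 (α=2/3) → [148, 169/3, 156]
+L3 (α=2/3) → [110, 1687/9, 114]
→ [110, 187, 114]

at x=0,y=3 over L1,L2,L3,L4:
after L1 α=5/8: [725/8, 135/4, 145/2]
after L2 α=4/7: [9791/56, 1605/28, 173/2]
after L3 α=1/2: [14663/112, 1661/56, 535/4]
after L4 α=2/3: [50279/336, 19021/168, 1495/12]
= [150, 113, 125]

query (0,0) [L1,L2,L3,L4] — begin 0,0,0
after L1 α=3/5: [39, 12, 342/5]
after L2 α=2/5: [409/5, 254/5, 1796/25]
after L3 α=1/2: [1059/10, 697/5, 1823/25]
after L4 α=2/3: [2779/30, 1057/15, 3541/25]
= [93, 70, 142]

(1,2) stack=L1,L2; from [0,0,0]:
L1 α=1/2: [81/2, 101, 5]
L2 α=1/2: [113/4, 267/2, 119/2]
= [28, 134, 60]

at x=2,y=2 over L1,L5:
after L1 α=1/4: [71/4, 173/4, 147/4]
after L5 α=1/5: [229/5, 282/5, 339/5]
→ [46, 56, 68]

query (1,2) [L1,L6] — begin 0,0,0
+L1 (α=1/2) → [81/2, 101, 5]
+L6 (α=1/2) → [251/4, 166, 59/2]
= [63, 166, 30]

(1,2) stack=L1,L6,L7; from [0,0,0]:
+L1 (α=1/2) → [81/2, 101, 5]
+L6 (α=1/2) → [251/4, 166, 59/2]
+L7 (α=3/4) → [1019/16, 553/4, 263/8]
rounded: [64, 138, 33]


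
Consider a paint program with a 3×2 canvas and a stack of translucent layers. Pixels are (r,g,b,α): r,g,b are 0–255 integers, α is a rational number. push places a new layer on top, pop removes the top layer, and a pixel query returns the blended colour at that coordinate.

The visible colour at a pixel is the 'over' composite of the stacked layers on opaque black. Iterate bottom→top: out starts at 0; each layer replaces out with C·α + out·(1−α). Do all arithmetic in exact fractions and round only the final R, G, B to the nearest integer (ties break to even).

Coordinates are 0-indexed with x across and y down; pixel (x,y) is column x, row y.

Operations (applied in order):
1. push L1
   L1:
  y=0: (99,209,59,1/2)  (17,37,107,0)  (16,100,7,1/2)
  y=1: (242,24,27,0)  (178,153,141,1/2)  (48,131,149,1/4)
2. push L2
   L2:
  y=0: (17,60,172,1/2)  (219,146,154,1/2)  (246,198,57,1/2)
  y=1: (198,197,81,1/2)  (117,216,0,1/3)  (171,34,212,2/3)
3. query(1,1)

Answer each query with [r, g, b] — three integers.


query (1,1) [L1,L2] — begin 0,0,0
L1 α=1/2: [89, 153/2, 141/2]
L2 α=1/3: [295/3, 123, 47]
= [98, 123, 47]


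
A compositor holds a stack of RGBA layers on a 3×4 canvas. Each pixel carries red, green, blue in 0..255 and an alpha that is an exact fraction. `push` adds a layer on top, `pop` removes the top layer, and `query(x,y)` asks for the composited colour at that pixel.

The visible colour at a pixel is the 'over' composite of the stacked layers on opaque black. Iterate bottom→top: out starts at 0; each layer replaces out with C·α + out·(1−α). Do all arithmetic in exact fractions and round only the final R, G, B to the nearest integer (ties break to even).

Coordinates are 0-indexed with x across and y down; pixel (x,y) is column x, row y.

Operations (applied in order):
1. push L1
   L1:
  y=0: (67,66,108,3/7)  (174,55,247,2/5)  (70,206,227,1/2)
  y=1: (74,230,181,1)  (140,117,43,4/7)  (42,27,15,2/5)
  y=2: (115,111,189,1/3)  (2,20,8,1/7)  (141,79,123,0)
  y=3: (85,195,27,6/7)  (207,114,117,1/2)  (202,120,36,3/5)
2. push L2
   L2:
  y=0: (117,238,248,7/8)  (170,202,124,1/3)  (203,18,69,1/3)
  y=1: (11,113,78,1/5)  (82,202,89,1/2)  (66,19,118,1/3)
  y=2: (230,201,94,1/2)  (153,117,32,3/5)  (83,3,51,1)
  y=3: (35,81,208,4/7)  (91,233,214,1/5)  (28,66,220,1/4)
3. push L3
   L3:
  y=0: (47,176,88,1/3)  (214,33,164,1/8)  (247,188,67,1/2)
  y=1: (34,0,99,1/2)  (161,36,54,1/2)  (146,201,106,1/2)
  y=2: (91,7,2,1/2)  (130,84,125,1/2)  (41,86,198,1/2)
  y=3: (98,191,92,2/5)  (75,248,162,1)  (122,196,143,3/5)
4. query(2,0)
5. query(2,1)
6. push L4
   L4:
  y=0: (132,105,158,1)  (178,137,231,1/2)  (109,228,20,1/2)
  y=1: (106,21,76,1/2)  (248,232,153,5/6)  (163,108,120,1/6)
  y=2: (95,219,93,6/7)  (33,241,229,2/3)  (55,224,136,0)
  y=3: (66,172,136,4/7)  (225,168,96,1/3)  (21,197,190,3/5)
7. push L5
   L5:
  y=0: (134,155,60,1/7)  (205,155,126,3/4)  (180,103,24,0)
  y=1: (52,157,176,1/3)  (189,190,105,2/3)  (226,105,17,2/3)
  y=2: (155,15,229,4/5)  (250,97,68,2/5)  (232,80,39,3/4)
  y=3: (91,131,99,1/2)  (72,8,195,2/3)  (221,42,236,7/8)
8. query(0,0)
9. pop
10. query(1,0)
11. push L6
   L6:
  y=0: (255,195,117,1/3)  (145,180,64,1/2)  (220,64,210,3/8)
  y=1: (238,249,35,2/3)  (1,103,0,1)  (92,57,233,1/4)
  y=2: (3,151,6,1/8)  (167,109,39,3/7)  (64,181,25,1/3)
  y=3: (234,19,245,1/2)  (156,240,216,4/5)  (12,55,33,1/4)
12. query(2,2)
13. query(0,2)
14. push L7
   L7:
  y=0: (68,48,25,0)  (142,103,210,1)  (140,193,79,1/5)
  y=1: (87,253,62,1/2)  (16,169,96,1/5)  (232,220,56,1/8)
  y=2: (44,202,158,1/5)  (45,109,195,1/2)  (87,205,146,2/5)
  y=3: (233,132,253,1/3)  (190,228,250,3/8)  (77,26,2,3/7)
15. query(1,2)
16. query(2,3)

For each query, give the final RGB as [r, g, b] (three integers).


at x=2,y=0 over L1,L2,L3:
after L1 α=1/2: [35, 103, 227/2]
after L2 α=1/3: [91, 224/3, 296/3]
after L3 α=1/2: [169, 394/3, 497/6]
rounded: [169, 131, 83]

(2,1) stack=L1,L2,L3; from [0,0,0]:
L1 α=2/5: [84/5, 54/5, 6]
L2 α=1/3: [166/5, 203/15, 130/3]
L3 α=1/2: [448/5, 1609/15, 224/3]
→ [90, 107, 75]

at x=0,y=0 over L1,L2,L3,L4,L5:
L1 α=3/7: [201/7, 198/7, 324/7]
L2 α=7/8: [2967/28, 2965/14, 3119/14]
L3 α=1/3: [3625/42, 1399/7, 1245/7]
L4 α=1: [132, 105, 158]
L5 α=1/7: [926/7, 785/7, 144]
= [132, 112, 144]

at x=1,y=0 over L1,L2,L3,L4:
L1 α=2/5: [348/5, 22, 494/5]
L2 α=1/3: [1546/15, 82, 536/5]
L3 α=1/8: [1754/15, 607/8, 1143/10]
L4 α=1/2: [2212/15, 1703/16, 3453/20]
→ [147, 106, 173]

at x=2,y=2 over L1,L2,L3,L4,L6:
L1 α=0: [0, 0, 0]
L2 α=1: [83, 3, 51]
L3 α=1/2: [62, 89/2, 249/2]
L4 α=0: [62, 89/2, 249/2]
L6 α=1/3: [188/3, 90, 274/3]
= [63, 90, 91]

query (0,2) [L1,L2,L3,L4,L6] — begin 0,0,0
after L1 α=1/3: [115/3, 37, 63]
after L2 α=1/2: [805/6, 119, 157/2]
after L3 α=1/2: [1351/12, 63, 161/4]
after L4 α=6/7: [8191/84, 1377/7, 2393/28]
after L6 α=1/8: [8227/96, 191, 2417/32]
rounded: [86, 191, 76]

(1,2) stack=L1,L2,L3,L4,L6,L7; from [0,0,0]:
+L1 (α=1/7) → [2/7, 20/7, 8/7]
+L2 (α=3/5) → [3217/35, 2497/35, 688/35]
+L3 (α=1/2) → [7767/70, 5437/70, 5063/70]
+L4 (α=2/3) → [4129/70, 13059/70, 37123/210]
+L6 (α=3/7) → [25793/245, 37563/245, 86531/735]
+L7 (α=1/2) → [18409/245, 32134/245, 114928/735]
rounded: [75, 131, 156]

(2,3) stack=L1,L2,L3,L4,L6,L7; from [0,0,0]:
after L1 α=3/5: [606/5, 72, 108/5]
after L2 α=1/4: [979/10, 141/2, 356/5]
after L3 α=3/5: [2809/25, 729/5, 2857/25]
after L4 α=3/5: [7193/125, 4413/25, 19964/125]
after L6 α=1/4: [23079/500, 7307/50, 64017/500]
after L7 α=3/7: [7422/125, 16564/175, 64767/875]
= [59, 95, 74]


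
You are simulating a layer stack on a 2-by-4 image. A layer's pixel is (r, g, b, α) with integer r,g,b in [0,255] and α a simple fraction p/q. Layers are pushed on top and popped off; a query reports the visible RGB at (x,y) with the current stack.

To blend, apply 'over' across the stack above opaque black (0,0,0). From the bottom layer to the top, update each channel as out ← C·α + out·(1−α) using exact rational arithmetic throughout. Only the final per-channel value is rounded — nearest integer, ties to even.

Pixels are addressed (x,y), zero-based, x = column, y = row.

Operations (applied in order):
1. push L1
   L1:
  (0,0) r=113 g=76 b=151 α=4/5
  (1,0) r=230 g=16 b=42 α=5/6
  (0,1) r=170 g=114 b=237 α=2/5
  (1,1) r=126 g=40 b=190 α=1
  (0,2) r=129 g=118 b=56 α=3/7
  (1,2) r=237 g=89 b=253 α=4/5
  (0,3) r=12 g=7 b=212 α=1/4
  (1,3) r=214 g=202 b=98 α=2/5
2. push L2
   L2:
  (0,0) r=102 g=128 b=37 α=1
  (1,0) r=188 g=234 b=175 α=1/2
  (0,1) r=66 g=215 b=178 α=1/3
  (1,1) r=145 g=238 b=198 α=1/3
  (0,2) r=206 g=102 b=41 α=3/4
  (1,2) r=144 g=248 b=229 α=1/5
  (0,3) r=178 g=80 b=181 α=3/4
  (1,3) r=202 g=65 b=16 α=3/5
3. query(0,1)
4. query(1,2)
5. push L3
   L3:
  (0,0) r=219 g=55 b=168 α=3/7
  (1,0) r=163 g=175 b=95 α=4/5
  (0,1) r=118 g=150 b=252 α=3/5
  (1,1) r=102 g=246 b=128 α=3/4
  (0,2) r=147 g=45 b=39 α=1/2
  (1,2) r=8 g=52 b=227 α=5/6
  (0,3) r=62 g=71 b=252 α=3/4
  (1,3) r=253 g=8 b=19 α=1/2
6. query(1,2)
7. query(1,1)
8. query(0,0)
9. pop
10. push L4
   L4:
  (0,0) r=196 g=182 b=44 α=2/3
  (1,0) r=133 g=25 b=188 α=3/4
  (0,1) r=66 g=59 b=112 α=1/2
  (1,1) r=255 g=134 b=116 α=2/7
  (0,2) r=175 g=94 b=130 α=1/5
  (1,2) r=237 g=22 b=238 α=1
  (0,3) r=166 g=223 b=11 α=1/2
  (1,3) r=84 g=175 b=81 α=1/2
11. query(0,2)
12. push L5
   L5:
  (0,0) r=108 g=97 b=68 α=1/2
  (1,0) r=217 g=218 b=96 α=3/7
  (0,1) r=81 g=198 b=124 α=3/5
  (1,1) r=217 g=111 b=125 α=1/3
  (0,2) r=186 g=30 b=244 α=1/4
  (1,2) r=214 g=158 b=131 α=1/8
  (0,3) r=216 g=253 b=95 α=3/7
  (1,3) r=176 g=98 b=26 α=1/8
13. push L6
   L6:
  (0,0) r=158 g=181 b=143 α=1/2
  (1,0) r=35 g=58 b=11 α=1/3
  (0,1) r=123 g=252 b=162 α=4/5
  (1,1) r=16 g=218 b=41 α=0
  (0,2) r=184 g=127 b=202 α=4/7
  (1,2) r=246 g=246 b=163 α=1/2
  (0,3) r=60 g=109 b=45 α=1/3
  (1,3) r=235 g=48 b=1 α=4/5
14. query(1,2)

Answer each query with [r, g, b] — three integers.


at x=0,y=1 over L1,L2:
+L1 (α=2/5) → [68, 228/5, 474/5]
+L2 (α=1/3) → [202/3, 1531/15, 1838/15]
= [67, 102, 123]

at x=1,y=2 over L1,L2:
after L1 α=4/5: [948/5, 356/5, 1012/5]
after L2 α=1/5: [4512/25, 2664/25, 5193/25]
= [180, 107, 208]

query (1,2) [L1,L2,L3] — begin 0,0,0
after L1 α=4/5: [948/5, 356/5, 1012/5]
after L2 α=1/5: [4512/25, 2664/25, 5193/25]
after L3 α=5/6: [2756/75, 4582/75, 16784/75]
= [37, 61, 224]

at x=1,y=1 over L1,L2,L3:
after L1 α=1: [126, 40, 190]
after L2 α=1/3: [397/3, 106, 578/3]
after L3 α=3/4: [1315/12, 211, 865/6]
→ [110, 211, 144]

query (0,0) [L1,L2,L3] — begin 0,0,0
+L1 (α=4/5) → [452/5, 304/5, 604/5]
+L2 (α=1) → [102, 128, 37]
+L3 (α=3/7) → [1065/7, 677/7, 652/7]
→ [152, 97, 93]

(0,2) stack=L1,L2,L4; from [0,0,0]:
L1 α=3/7: [387/7, 354/7, 24]
L2 α=3/4: [4713/28, 624/7, 147/4]
L4 α=1/5: [5938/35, 3154/35, 277/5]
rounded: [170, 90, 55]

at x=1,y=2 over L1,L2,L4,L5,L6:
after L1 α=4/5: [948/5, 356/5, 1012/5]
after L2 α=1/5: [4512/25, 2664/25, 5193/25]
after L4 α=1: [237, 22, 238]
after L5 α=1/8: [1873/8, 39, 1797/8]
after L6 α=1/2: [3841/16, 285/2, 3101/16]
→ [240, 142, 194]


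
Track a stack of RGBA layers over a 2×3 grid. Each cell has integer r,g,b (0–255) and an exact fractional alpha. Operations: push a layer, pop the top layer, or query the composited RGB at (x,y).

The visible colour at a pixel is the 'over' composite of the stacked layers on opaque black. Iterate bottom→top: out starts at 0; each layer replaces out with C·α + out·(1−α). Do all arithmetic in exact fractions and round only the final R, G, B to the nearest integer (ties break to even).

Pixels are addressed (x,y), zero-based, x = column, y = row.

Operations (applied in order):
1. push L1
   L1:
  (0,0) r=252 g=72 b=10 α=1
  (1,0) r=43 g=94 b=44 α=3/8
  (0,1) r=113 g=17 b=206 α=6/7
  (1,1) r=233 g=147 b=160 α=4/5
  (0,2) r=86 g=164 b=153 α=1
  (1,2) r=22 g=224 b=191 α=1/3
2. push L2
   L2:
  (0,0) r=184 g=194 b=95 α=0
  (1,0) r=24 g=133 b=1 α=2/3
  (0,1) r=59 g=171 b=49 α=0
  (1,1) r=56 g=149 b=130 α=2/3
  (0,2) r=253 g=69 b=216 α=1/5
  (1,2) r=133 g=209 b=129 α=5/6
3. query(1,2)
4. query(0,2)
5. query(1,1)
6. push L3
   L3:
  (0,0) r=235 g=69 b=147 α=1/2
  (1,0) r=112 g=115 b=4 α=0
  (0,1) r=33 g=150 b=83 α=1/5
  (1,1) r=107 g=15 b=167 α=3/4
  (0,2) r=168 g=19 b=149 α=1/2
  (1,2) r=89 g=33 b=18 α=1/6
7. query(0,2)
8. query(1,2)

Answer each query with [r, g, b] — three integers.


at x=1,y=2 over L1,L2:
+L1 (α=1/3) → [22/3, 224/3, 191/3]
+L2 (α=5/6) → [2017/18, 3359/18, 1063/9]
rounded: [112, 187, 118]

(0,2) stack=L1,L2; from [0,0,0]:
after L1 α=1: [86, 164, 153]
after L2 α=1/5: [597/5, 145, 828/5]
→ [119, 145, 166]

query (1,1) [L1,L2] — begin 0,0,0
L1 α=4/5: [932/5, 588/5, 128]
L2 α=2/3: [1492/15, 2078/15, 388/3]
→ [99, 139, 129]

query (0,2) [L1,L2,L3] — begin 0,0,0
L1 α=1: [86, 164, 153]
L2 α=1/5: [597/5, 145, 828/5]
L3 α=1/2: [1437/10, 82, 1573/10]
rounded: [144, 82, 157]

at x=1,y=2 over L1,L2,L3:
+L1 (α=1/3) → [22/3, 224/3, 191/3]
+L2 (α=5/6) → [2017/18, 3359/18, 1063/9]
+L3 (α=1/6) → [11687/108, 17389/108, 5477/54]
→ [108, 161, 101]


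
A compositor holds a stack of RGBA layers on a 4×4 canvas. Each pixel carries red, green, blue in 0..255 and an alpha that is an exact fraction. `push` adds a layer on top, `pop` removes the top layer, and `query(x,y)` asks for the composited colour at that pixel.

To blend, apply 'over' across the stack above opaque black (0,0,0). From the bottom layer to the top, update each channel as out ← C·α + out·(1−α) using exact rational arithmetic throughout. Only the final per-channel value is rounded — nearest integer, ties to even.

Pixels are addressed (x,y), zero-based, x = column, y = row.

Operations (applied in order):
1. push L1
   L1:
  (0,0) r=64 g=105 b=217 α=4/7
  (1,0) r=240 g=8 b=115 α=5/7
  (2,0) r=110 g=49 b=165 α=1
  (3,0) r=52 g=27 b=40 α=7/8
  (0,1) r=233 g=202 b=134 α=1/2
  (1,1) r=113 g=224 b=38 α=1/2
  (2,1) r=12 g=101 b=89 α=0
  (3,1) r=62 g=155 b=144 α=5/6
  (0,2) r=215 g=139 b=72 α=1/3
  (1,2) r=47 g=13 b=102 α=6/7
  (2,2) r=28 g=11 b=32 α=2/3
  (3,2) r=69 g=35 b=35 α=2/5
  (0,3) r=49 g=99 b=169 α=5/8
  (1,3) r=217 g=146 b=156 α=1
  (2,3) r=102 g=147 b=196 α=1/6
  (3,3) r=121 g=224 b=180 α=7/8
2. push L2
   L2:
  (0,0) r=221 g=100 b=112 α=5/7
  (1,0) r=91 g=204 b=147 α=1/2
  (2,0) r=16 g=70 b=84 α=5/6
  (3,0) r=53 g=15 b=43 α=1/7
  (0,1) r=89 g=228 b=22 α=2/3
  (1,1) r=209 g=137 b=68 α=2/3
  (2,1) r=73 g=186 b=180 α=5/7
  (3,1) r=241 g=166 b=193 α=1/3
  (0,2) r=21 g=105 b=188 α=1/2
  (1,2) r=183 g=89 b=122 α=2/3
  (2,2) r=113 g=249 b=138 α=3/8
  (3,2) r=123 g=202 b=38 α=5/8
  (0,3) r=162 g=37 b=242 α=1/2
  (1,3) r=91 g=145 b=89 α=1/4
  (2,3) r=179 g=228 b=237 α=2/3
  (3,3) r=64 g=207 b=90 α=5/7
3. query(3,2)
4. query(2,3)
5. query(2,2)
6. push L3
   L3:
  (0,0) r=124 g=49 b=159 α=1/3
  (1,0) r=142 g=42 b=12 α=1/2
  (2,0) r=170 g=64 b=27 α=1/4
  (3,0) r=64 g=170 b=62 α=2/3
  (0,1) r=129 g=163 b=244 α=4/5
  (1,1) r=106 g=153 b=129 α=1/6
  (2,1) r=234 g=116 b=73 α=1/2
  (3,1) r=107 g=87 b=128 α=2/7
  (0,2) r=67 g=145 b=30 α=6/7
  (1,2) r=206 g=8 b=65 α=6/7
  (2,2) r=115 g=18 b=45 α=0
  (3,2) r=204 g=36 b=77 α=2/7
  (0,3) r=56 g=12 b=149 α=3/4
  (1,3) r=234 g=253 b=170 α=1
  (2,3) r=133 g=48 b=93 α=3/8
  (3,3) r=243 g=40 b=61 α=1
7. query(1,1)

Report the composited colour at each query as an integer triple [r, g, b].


at x=3,y=2 over L1,L2:
+L1 (α=2/5) → [138/5, 14, 14]
+L2 (α=5/8) → [3489/40, 263/2, 29]
rounded: [87, 132, 29]

at x=2,y=3 over L1,L2:
L1 α=1/6: [17, 49/2, 98/3]
L2 α=2/3: [125, 961/6, 1520/9]
→ [125, 160, 169]

at x=2,y=2 over L1,L2:
after L1 α=2/3: [56/3, 22/3, 64/3]
after L2 α=3/8: [1297/24, 2351/24, 781/12]
rounded: [54, 98, 65]

(1,1) stack=L1,L2,L3; from [0,0,0]:
L1 α=1/2: [113/2, 112, 19]
L2 α=2/3: [949/6, 386/3, 155/3]
L3 α=1/6: [5381/36, 2389/18, 581/9]
rounded: [149, 133, 65]
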